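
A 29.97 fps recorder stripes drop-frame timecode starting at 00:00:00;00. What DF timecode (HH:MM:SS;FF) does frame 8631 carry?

Each 10-minute DF block holds 10 × 60 × 30 − 9 × 2 = 17982 frames. 8631 ÷ 17982 → 0 full blocks, remainder 8631.
Within the partial block the first minute is 1800 frames and each further minute 1798, so 4 further minute boundaries passed. Total skipped labels = 18 × 0 + 2 × 4 = 8.
Non-drop label index = 8631 + 8 = 8639; at 30 labels/s that is 00:04:47:29, i.e. DF 00:04:47;29.

00:04:47;29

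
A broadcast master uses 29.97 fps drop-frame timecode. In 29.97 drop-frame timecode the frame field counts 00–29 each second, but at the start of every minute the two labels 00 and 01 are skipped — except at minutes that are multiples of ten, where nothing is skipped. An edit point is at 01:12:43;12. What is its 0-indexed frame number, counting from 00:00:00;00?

Complete 10-minute blocks: 7, each 17982 frames → 125874.
Remaining 2 whole minutes in the current block: 1800 + 1 × 1798 = 3598 frames.
Within the current minute: 43 × 30 + 12 − 2 = 1300 (labels ;00/;01 skipped at this minute). Total = 125874 + 3598 + 1300 = 130772.

130772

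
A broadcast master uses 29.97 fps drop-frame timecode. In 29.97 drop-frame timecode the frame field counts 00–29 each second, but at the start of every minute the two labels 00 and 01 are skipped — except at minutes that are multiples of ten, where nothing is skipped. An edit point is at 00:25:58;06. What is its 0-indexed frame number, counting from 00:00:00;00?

Complete 10-minute blocks: 2, each 17982 frames → 35964.
Remaining 5 whole minutes in the current block: 1800 + 4 × 1798 = 8992 frames.
Within the current minute: 58 × 30 + 6 − 2 = 1744 (labels ;00/;01 skipped at this minute). Total = 35964 + 8992 + 1744 = 46700.

46700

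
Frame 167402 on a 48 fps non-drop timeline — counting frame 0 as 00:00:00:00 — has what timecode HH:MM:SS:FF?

00:58:07:26

167402 ÷ 48 = 3487 full seconds, remainder 26 frames.
3487 s = 0 h 58 min 7 s.
Timecode: 00:58:07:26.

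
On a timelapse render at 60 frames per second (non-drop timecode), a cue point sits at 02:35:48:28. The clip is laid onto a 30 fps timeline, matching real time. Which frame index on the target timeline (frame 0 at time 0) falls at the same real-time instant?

Source frame index: (2×3600 + 35×60 + 48) × 60 + 28 = 560908.
Real time: 560908 / (60) = 140227/15 s.
Target frame: (140227/15) × (30) = 280454.

frame 280454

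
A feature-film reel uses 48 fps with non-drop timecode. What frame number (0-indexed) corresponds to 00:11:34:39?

frame 33351

Total seconds to the label: (0 × 3600 + 11 × 60 + 34) = 694.
Frame index = 694 × 48 + 39 = 33351.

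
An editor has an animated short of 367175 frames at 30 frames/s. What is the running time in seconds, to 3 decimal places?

12239.167 seconds

Running time = 367175 × 1/30 = 73435/6 s ≈ 12239.167 s.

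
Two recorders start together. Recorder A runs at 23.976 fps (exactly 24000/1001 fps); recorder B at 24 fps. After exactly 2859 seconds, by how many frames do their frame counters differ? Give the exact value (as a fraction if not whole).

68616/1001 frames

A emits 24000/1001 × 2859 = 68616000/1001 frames; B emits 24 × 2859 = 68616.
Difference = 68616/1001 frames (≈ 68.5475); B is ahead of A.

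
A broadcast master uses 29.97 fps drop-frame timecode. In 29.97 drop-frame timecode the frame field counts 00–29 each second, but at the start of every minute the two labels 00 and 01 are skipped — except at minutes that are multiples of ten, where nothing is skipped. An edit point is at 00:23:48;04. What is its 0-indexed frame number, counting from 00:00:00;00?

As if non-drop at 30 labels/s: (0 × 3600 + 23 × 60 + 48) × 30 + 4 = 42844.
Minute boundaries passed: 23; those not divisible by 10: 23 − 2 = 21; dropped labels = 2 × 21 = 42.
Actual frame index = 42844 − 42 = 42802.

42802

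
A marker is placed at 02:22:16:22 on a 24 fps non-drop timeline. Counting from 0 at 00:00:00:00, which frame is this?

204886

Total seconds to the label: (2 × 3600 + 22 × 60 + 16) = 8536.
Frame index = 8536 × 24 + 22 = 204886.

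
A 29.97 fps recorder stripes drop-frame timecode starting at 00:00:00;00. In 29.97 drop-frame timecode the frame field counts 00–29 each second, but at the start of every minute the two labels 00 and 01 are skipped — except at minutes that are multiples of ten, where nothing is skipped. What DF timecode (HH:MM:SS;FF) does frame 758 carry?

Each 10-minute DF block holds 10 × 60 × 30 − 9 × 2 = 17982 frames. 758 ÷ 17982 → 0 full blocks, remainder 758.
Within the partial block the first minute is 1800 frames and each further minute 1798, so 0 further minute boundaries passed. Total skipped labels = 18 × 0 + 2 × 0 = 0.
Non-drop label index = 758 + 0 = 758; at 30 labels/s that is 00:00:25:08, i.e. DF 00:00:25;08.

00:00:25;08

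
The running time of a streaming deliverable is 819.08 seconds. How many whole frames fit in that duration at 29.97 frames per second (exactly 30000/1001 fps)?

24547 frames

Frames = 819.08 × 30000/1001 = 24572400/1001 ≈ 24547.8521.
Complete frames: 24547.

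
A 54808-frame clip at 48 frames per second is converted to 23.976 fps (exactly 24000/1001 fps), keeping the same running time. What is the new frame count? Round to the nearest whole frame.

Frames at target rate = 54808 × (24000/1001) / (48) = 2108000/77 ≈ 27376.623.
Nearest whole frame: 27377.

27377 frames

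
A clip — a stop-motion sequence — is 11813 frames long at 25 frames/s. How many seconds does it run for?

472.52 seconds

Running time = 11813 / (25) = 472.52 s.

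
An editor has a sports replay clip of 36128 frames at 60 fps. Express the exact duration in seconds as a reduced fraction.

Running time = 36128 ÷ (60) = 36128 × 1/60 = 9032/15 s.

9032/15 seconds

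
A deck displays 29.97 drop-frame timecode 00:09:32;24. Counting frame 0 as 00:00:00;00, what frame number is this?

17166

As if non-drop at 30 labels/s: (0 × 3600 + 9 × 60 + 32) × 30 + 24 = 17184.
Minute boundaries passed: 9; those not divisible by 10: 9 − 0 = 9; dropped labels = 2 × 9 = 18.
Actual frame index = 17184 − 18 = 17166.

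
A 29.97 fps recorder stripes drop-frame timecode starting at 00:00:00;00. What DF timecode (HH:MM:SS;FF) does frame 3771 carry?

00:02:05;25

Ten DF minutes hold 17982 frames, so frame 3771 lies in block 0 (frames 0–17981) with 3771 frames into that block.
The block's first minute is 1800 frames and the rest 1798 each; 3771 frames reaches minute 2, so 0 × 18 + 2 × 2 = 4 labels have been skipped so far.
Adding those back, label number 3771 + 4 = 3775 at 30 labels/s is 125 s + 25 f = 0 h 2 min 5 s frame 25, i.e. 00:02:05;25.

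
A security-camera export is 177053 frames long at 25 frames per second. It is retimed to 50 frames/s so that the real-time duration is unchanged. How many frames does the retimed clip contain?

354106 frames

Frames at target rate = 177053 × (50) / (25) = 354106.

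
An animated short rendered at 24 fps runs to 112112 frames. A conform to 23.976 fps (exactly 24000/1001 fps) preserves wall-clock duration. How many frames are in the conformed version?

Target frames = source frames × (target rate / source rate) = 112112 × (24000/1001)/(24) = 112112 × 1000/1001 = 112000.

112000 frames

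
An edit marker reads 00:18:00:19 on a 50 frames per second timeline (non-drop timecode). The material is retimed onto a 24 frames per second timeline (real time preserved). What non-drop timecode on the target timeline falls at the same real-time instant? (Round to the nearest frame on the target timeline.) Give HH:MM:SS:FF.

00:18:00:09

Source frame index: (0×3600 + 18×60 + 0) × 50 + 19 = 54019.
Real time: 54019 / (50) = 54019/50 s.
Target frame: (54019/50) × (24) = 648228/25 ≈ 25929.120 → 25929.
At 24 labels/s: frame 25929 → 00:18:00:09.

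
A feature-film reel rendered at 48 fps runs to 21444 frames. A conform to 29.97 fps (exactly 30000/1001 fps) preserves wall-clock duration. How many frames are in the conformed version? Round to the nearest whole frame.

13389 frames

Frames at target rate = 21444 × (30000/1001) / (48) = 13402500/1001 ≈ 13389.111.
Nearest whole frame: 13389.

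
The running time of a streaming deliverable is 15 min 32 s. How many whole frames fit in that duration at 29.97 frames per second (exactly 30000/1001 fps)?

27932 frames

15 min 32 s = 932 s.
Frames = 932 × 30000/1001 = 27960000/1001 ≈ 27932.0679.
Complete frames: 27932.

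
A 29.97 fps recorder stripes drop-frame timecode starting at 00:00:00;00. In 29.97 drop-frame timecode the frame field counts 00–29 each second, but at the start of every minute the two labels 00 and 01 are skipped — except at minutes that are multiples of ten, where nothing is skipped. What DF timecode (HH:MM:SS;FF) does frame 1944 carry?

Each 10-minute DF block holds 10 × 60 × 30 − 9 × 2 = 17982 frames. 1944 ÷ 17982 → 0 full blocks, remainder 1944.
Within the partial block the first minute is 1800 frames and each further minute 1798, so 1 further minute boundary passed. Total skipped labels = 18 × 0 + 2 × 1 = 2.
Non-drop label index = 1944 + 2 = 1946; at 30 labels/s that is 00:01:04:26, i.e. DF 00:01:04;26.

00:01:04;26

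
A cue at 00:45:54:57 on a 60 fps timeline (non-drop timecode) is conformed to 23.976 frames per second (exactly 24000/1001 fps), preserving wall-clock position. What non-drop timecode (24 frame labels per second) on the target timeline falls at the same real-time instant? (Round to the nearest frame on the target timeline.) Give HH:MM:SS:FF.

00:45:52:05

Source frame index: (0×3600 + 45×60 + 54) × 60 + 57 = 165297.
Real time: 165297 / (60) = 55099/20 s.
Target frame: (55099/20) × (24000/1001) = 6010800/91 ≈ 66052.747 → 66053.
At 24 labels/s: frame 66053 → 00:45:52:05.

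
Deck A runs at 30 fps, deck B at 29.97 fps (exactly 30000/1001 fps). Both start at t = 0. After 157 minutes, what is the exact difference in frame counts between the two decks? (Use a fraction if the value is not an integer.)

282600/1001 frames

157 min = 9420 s.
A emits 30 × 9420 = 282600 frames; B emits 30000/1001 × 9420 = 282600000/1001.
Difference = 282600/1001 frames (≈ 282.3177); B is behind A.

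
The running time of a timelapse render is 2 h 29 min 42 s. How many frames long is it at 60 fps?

2 h 29 min 42 s = 8982 s.
Frames = 8982 × 60 = 538920.

538920 frames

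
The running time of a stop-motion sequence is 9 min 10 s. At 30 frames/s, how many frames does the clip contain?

9 min 10 s = 550 s.
Frames = 550 × 30 = 16500.

16500 frames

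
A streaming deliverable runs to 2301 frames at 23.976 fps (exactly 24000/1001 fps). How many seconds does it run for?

95.970875 seconds

Running time = 2301 / (24000/1001) = 95.970875 s.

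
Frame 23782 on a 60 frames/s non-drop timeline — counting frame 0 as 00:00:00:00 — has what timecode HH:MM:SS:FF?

00:06:36:22

23782 ÷ 60 = 396 full seconds, remainder 22 frames.
396 s = 0 h 6 min 36 s.
Timecode: 00:06:36:22.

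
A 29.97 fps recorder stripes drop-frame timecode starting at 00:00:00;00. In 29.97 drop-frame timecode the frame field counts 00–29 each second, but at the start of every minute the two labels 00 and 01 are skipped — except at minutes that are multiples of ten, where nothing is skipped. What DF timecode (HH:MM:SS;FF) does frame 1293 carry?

00:00:43;03

Each 10-minute DF block holds 10 × 60 × 30 − 9 × 2 = 17982 frames. 1293 ÷ 17982 → 0 full blocks, remainder 1293.
Within the partial block the first minute is 1800 frames and each further minute 1798, so 0 further minute boundaries passed. Total skipped labels = 18 × 0 + 2 × 0 = 0.
Non-drop label index = 1293 + 0 = 1293; at 30 labels/s that is 00:00:43:03, i.e. DF 00:00:43;03.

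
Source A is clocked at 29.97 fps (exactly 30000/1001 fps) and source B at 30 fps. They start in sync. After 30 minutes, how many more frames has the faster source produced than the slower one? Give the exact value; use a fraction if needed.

54000/1001 frames

30 min = 1800 s.
A emits 30000/1001 × 1800 = 54000000/1001 frames; B emits 30 × 1800 = 54000.
Difference = 54000/1001 frames (≈ 53.9461); B is ahead of A.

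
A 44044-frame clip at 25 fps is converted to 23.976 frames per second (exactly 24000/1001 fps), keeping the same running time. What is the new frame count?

42240 frames

Target frames = source frames × (target rate / source rate) = 44044 × (24000/1001)/(25) = 44044 × 960/1001 = 42240.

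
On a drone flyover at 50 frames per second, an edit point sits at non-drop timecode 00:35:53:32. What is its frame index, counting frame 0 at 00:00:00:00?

Total seconds to the label: (0 × 3600 + 35 × 60 + 53) = 2153.
Frame index = 2153 × 50 + 32 = 107682.

107682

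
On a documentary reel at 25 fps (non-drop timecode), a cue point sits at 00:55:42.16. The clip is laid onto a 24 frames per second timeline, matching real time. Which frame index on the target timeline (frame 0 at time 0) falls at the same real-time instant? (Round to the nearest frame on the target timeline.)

Source frame index: (0×3600 + 55×60 + 42) × 25 + 16 = 83566.
Real time: 83566 / (25) = 83566/25 s.
Target frame: (83566/25) × (24) = 2005584/25 ≈ 80223.360 → 80223.

frame 80223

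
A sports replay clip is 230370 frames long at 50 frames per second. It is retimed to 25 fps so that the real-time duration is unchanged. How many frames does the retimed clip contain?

Target frames = source frames × (target rate / source rate) = 230370 × (25)/(50) = 230370 × 1/2 = 115185.

115185 frames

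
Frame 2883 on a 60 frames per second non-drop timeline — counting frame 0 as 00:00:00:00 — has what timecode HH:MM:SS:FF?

2883 ÷ 60 = 48 full seconds, remainder 3 frames.
48 s = 0 h 0 min 48 s.
Timecode: 00:00:48:03.

00:00:48:03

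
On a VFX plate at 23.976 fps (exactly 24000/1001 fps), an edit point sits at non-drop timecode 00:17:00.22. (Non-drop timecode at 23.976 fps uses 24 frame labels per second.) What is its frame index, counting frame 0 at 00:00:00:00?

24502

Total seconds to the label: (0 × 3600 + 17 × 60 + 0) = 1020.
Frame index = 1020 × 24 + 22 = 24502.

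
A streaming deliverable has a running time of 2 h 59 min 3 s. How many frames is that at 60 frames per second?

2 h 59 min 3 s = 10743 s.
Frames = 10743 × 60 = 644580.

644580 frames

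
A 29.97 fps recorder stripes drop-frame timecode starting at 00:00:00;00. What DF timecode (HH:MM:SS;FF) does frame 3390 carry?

00:01:53;02

Each 10-minute DF block holds 10 × 60 × 30 − 9 × 2 = 17982 frames. 3390 ÷ 17982 → 0 full blocks, remainder 3390.
Within the partial block the first minute is 1800 frames and each further minute 1798, so 1 further minute boundary passed. Total skipped labels = 18 × 0 + 2 × 1 = 2.
Non-drop label index = 3390 + 2 = 3392; at 30 labels/s that is 00:01:53:02, i.e. DF 00:01:53;02.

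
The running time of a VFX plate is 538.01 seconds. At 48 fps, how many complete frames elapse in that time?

25824 frames

Frames = 538.01 × 48 = 645612/25 ≈ 25824.4800.
Complete frames: 25824.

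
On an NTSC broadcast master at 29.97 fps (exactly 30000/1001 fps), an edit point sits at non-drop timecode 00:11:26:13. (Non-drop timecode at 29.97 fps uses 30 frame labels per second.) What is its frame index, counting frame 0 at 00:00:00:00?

Total seconds to the label: (0 × 3600 + 11 × 60 + 26) = 686.
Frame index = 686 × 30 + 13 = 20593.

20593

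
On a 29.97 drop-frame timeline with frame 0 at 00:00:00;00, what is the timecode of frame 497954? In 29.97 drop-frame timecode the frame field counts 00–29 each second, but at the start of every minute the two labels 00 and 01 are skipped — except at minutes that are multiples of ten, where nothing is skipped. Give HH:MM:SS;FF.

Each 10-minute DF block holds 10 × 60 × 30 − 9 × 2 = 17982 frames. 497954 ÷ 17982 → 27 full blocks, remainder 12440.
Within the partial block the first minute is 1800 frames and each further minute 1798, so 6 further minute boundaries passed. Total skipped labels = 18 × 27 + 2 × 6 = 498.
Non-drop label index = 497954 + 498 = 498452; at 30 labels/s that is 04:36:55:02, i.e. DF 04:36:55;02.

04:36:55;02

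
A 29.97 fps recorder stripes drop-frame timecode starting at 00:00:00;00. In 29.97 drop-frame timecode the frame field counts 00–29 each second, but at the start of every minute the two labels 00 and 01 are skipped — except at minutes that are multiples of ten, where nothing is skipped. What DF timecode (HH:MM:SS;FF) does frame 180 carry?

00:00:06;00

Ten DF minutes hold 17982 frames, so frame 180 lies in block 0 (frames 0–17981) with 180 frames into that block.
The block's first minute is 1800 frames and the rest 1798 each; 180 frames reaches minute 0, so 0 × 18 + 0 × 2 = 0 labels have been skipped so far.
Adding those back, label number 180 + 0 = 180 at 30 labels/s is 6 s + 0 f = 0 h 0 min 6 s frame 0, i.e. 00:00:06;00.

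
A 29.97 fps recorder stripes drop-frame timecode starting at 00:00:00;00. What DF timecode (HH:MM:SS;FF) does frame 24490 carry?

Each 10-minute DF block holds 10 × 60 × 30 − 9 × 2 = 17982 frames. 24490 ÷ 17982 → 1 full block, remainder 6508.
Within the partial block the first minute is 1800 frames and each further minute 1798, so 3 further minute boundaries passed. Total skipped labels = 18 × 1 + 2 × 3 = 24.
Non-drop label index = 24490 + 24 = 24514; at 30 labels/s that is 00:13:37:04, i.e. DF 00:13:37;04.

00:13:37;04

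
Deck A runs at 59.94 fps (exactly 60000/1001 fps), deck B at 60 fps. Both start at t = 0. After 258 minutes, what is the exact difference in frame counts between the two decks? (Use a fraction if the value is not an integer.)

258 min = 15480 s.
A emits 60000/1001 × 15480 = 928800000/1001 frames; B emits 60 × 15480 = 928800.
Difference = 928800/1001 frames (≈ 927.8721); B is ahead of A.

928800/1001 frames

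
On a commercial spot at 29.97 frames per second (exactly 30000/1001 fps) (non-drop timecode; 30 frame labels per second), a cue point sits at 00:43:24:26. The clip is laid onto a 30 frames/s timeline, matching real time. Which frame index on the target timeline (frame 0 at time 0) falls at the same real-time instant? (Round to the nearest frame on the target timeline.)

Source frame index: (0×3600 + 43×60 + 24) × 30 + 26 = 78146.
Real time: 78146 / (30000/1001) = 39112073/15000 s.
Target frame: (39112073/15000) × (30) = 39112073/500 ≈ 78224.146 → 78224.

frame 78224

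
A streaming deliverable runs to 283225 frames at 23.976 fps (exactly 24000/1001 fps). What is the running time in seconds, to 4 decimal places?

11812.8427 seconds

Running time = 283225 × 1001/24000 = 11340329/960 s ≈ 11812.8427 s.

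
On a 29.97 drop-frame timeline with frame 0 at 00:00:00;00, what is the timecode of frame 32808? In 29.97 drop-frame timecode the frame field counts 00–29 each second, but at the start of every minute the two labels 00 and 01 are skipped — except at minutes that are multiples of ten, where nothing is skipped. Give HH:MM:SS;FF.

Ten DF minutes hold 17982 frames, so frame 32808 lies in block 1 (frames 17982–35963) with 14826 frames into that block.
The block's first minute is 1800 frames and the rest 1798 each; 14826 frames reaches minute 8, so 1 × 18 + 8 × 2 = 34 labels have been skipped so far.
Adding those back, label number 32808 + 34 = 32842 at 30 labels/s is 1094 s + 22 f = 0 h 18 min 14 s frame 22, i.e. 00:18:14;22.

00:18:14;22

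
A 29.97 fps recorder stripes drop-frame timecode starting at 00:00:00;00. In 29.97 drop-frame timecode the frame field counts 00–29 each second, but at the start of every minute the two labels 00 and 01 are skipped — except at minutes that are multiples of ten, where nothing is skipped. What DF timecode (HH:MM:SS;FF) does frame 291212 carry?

Each 10-minute DF block holds 10 × 60 × 30 − 9 × 2 = 17982 frames. 291212 ÷ 17982 → 16 full blocks, remainder 3500.
Within the partial block the first minute is 1800 frames and each further minute 1798, so 1 further minute boundary passed. Total skipped labels = 18 × 16 + 2 × 1 = 290.
Non-drop label index = 291212 + 290 = 291502; at 30 labels/s that is 02:41:56:22, i.e. DF 02:41:56;22.

02:41:56;22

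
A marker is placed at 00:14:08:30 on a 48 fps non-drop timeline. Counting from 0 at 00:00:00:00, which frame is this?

40734

Total seconds to the label: (0 × 3600 + 14 × 60 + 8) = 848.
Frame index = 848 × 48 + 30 = 40734.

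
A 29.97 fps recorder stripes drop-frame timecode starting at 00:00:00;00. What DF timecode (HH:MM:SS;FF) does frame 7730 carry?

00:04:17;28

Ten DF minutes hold 17982 frames, so frame 7730 lies in block 0 (frames 0–17981) with 7730 frames into that block.
The block's first minute is 1800 frames and the rest 1798 each; 7730 frames reaches minute 4, so 0 × 18 + 4 × 2 = 8 labels have been skipped so far.
Adding those back, label number 7730 + 8 = 7738 at 30 labels/s is 257 s + 28 f = 0 h 4 min 17 s frame 28, i.e. 00:04:17;28.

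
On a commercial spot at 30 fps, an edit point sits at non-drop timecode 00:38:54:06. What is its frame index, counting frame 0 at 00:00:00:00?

70026

Total seconds to the label: (0 × 3600 + 38 × 60 + 54) = 2334.
Frame index = 2334 × 30 + 6 = 70026.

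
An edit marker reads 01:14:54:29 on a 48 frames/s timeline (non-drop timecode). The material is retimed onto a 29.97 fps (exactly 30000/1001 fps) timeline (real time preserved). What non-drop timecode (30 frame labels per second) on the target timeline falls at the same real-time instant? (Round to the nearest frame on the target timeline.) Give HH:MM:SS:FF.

Source frame index: (1×3600 + 14×60 + 54) × 48 + 29 = 215741.
Real time: 215741 / (48) = 215741/48 s.
Target frame: (215741/48) × (30000/1001) = 134838125/1001 ≈ 134703.422 → 134703.
At 30 labels/s: frame 134703 → 01:14:50:03.

01:14:50:03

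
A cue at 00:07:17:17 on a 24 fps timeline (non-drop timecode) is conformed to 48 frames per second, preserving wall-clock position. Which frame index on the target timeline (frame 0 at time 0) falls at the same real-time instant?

frame 21010

Source frame index: (0×3600 + 7×60 + 17) × 24 + 17 = 10505.
Real time: 10505 / (24) = 10505/24 s.
Target frame: (10505/24) × (48) = 21010.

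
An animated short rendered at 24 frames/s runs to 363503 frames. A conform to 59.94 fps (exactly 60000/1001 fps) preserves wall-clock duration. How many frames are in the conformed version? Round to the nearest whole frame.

Frames at target rate = 363503 × (60000/1001) / (24) = 129822500/143 ≈ 907849.650.
Nearest whole frame: 907850.

907850 frames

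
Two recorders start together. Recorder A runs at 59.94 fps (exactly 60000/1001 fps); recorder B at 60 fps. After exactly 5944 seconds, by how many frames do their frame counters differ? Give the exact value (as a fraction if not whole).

A emits 60000/1001 × 5944 = 356640000/1001 frames; B emits 60 × 5944 = 356640.
Difference = 356640/1001 frames (≈ 356.2837); B is ahead of A.

356640/1001 frames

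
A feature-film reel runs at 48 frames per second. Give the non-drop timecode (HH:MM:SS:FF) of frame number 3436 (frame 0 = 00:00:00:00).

3436 ÷ 48 = 71 full seconds, remainder 28 frames.
71 s = 0 h 1 min 11 s.
Timecode: 00:01:11:28.

00:01:11:28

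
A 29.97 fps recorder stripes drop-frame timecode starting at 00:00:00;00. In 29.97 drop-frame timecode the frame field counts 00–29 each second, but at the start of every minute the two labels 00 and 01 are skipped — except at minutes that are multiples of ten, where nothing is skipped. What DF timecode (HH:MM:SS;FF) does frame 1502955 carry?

Each 10-minute DF block holds 10 × 60 × 30 − 9 × 2 = 17982 frames. 1502955 ÷ 17982 → 83 full blocks, remainder 10449.
Within the partial block the first minute is 1800 frames and each further minute 1798, so 5 further minute boundaries passed. Total skipped labels = 18 × 83 + 2 × 5 = 1504.
Non-drop label index = 1502955 + 1504 = 1504459; at 30 labels/s that is 13:55:48:19, i.e. DF 13:55:48;19.

13:55:48;19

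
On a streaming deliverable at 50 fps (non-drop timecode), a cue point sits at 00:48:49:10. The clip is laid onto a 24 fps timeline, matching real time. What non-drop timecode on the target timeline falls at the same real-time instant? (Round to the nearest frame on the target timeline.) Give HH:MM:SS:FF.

Source frame index: (0×3600 + 48×60 + 49) × 50 + 10 = 146460.
Real time: 146460 / (50) = 14646/5 s.
Target frame: (14646/5) × (24) = 351504/5 ≈ 70300.800 → 70301.
At 24 labels/s: frame 70301 → 00:48:49:05.

00:48:49:05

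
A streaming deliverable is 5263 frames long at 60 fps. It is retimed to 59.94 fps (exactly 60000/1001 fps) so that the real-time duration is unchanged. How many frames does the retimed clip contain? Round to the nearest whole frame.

Frames at target rate = 5263 × (60000/1001) / (60) = 5263000/1001 ≈ 5257.742.
Nearest whole frame: 5258.

5258 frames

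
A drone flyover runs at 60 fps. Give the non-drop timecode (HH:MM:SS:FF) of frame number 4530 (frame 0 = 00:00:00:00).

00:01:15:30

4530 ÷ 60 = 75 full seconds, remainder 30 frames.
75 s = 0 h 1 min 15 s.
Timecode: 00:01:15:30.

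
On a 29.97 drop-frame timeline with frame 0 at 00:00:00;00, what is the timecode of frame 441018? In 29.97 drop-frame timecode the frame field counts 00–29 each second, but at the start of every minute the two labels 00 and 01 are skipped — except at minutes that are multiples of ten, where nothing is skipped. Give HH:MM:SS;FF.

04:05:15;10

Ten DF minutes hold 17982 frames, so frame 441018 lies in block 24 (frames 431568–449549) with 9450 frames into that block.
The block's first minute is 1800 frames and the rest 1798 each; 9450 frames reaches minute 5, so 24 × 18 + 5 × 2 = 442 labels have been skipped so far.
Adding those back, label number 441018 + 442 = 441460 at 30 labels/s is 14715 s + 10 f = 4 h 5 min 15 s frame 10, i.e. 04:05:15;10.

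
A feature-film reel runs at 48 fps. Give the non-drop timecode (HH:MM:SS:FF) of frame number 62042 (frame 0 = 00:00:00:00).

00:21:32:26

62042 ÷ 48 = 1292 full seconds, remainder 26 frames.
1292 s = 0 h 21 min 32 s.
Timecode: 00:21:32:26.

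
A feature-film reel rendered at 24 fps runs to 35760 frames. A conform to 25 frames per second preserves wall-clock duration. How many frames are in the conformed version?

Target frames = source frames × (target rate / source rate) = 35760 × (25)/(24) = 35760 × 25/24 = 37250.

37250 frames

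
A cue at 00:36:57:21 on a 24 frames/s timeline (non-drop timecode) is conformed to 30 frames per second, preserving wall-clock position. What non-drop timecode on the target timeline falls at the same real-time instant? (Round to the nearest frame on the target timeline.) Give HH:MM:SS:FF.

Source frame index: (0×3600 + 36×60 + 57) × 24 + 21 = 53229.
Real time: 53229 / (24) = 17743/8 s.
Target frame: (17743/8) × (30) = 266145/4 ≈ 66536.250 → 66536.
At 30 labels/s: frame 66536 → 00:36:57:26.

00:36:57:26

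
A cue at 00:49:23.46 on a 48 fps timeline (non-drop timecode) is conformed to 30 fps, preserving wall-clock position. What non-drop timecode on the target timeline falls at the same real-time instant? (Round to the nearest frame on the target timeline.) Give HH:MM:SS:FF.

00:49:23:29

Source frame index: (0×3600 + 49×60 + 23) × 48 + 46 = 142270.
Real time: 142270 / (48) = 71135/24 s.
Target frame: (71135/24) × (30) = 355675/4 ≈ 88918.750 → 88919.
At 30 labels/s: frame 88919 → 00:49:23:29.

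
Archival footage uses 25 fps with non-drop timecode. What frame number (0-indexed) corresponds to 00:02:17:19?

Total seconds to the label: (0 × 3600 + 2 × 60 + 17) = 137.
Frame index = 137 × 25 + 19 = 3444.

3444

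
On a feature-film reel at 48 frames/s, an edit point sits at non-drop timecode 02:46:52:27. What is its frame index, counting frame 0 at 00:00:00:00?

Total seconds to the label: (2 × 3600 + 46 × 60 + 52) = 10012.
Frame index = 10012 × 48 + 27 = 480603.

frame 480603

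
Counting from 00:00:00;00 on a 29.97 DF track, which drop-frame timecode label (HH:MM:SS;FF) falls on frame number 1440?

00:00:48;00

Each 10-minute DF block holds 10 × 60 × 30 − 9 × 2 = 17982 frames. 1440 ÷ 17982 → 0 full blocks, remainder 1440.
Within the partial block the first minute is 1800 frames and each further minute 1798, so 0 further minute boundaries passed. Total skipped labels = 18 × 0 + 2 × 0 = 0.
Non-drop label index = 1440 + 0 = 1440; at 30 labels/s that is 00:00:48:00, i.e. DF 00:00:48;00.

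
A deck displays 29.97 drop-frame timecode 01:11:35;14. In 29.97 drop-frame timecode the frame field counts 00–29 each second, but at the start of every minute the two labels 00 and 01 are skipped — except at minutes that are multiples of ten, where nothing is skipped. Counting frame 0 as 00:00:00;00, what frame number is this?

128736

Complete 10-minute blocks: 7, each 17982 frames → 125874.
Remaining 1 whole minute in the current block: 1800 + 0 × 1798 = 1800 frames.
Within the current minute: 35 × 30 + 14 − 2 = 1062 (labels ;00/;01 skipped at this minute). Total = 125874 + 1800 + 1062 = 128736.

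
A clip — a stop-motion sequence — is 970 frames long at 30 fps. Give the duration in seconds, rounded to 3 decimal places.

Running time = 970 × 1/30 = 97/3 s ≈ 32.333 s.

32.333 seconds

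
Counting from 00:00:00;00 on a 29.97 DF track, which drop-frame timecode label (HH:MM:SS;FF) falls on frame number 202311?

Ten DF minutes hold 17982 frames, so frame 202311 lies in block 11 (frames 197802–215783) with 4509 frames into that block.
The block's first minute is 1800 frames and the rest 1798 each; 4509 frames reaches minute 2, so 11 × 18 + 2 × 2 = 202 labels have been skipped so far.
Adding those back, label number 202311 + 202 = 202513 at 30 labels/s is 6750 s + 13 f = 1 h 52 min 30 s frame 13, i.e. 01:52:30;13.

01:52:30;13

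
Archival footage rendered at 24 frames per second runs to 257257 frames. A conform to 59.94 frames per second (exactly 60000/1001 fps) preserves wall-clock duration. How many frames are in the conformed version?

Target frames = source frames × (target rate / source rate) = 257257 × (60000/1001)/(24) = 257257 × 2500/1001 = 642500.

642500 frames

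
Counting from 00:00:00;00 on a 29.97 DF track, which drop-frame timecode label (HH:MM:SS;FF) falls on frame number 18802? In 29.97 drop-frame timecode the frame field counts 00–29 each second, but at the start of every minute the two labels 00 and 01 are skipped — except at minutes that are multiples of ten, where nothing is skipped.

00:10:27;10

Each 10-minute DF block holds 10 × 60 × 30 − 9 × 2 = 17982 frames. 18802 ÷ 17982 → 1 full block, remainder 820.
Within the partial block the first minute is 1800 frames and each further minute 1798, so 0 further minute boundaries passed. Total skipped labels = 18 × 1 + 2 × 0 = 18.
Non-drop label index = 18802 + 18 = 18820; at 30 labels/s that is 00:10:27:10, i.e. DF 00:10:27;10.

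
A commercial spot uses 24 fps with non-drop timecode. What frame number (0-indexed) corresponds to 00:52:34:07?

75703

Total seconds to the label: (0 × 3600 + 52 × 60 + 34) = 3154.
Frame index = 3154 × 24 + 7 = 75703.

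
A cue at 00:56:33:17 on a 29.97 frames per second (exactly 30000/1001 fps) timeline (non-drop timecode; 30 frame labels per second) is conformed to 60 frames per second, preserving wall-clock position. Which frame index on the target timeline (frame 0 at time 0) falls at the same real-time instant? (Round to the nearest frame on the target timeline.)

Source frame index: (0×3600 + 56×60 + 33) × 30 + 17 = 101807.
Real time: 101807 / (30000/1001) = 101908807/30000 s.
Target frame: (101908807/30000) × (60) = 101908807/500 ≈ 203817.614 → 203818.

frame 203818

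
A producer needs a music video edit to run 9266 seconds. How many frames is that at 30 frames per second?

Frames = 9266 × 30 = 277980.

277980 frames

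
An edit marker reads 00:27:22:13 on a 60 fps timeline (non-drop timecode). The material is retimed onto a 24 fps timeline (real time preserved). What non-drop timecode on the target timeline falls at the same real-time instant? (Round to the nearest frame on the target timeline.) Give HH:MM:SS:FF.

Source frame index: (0×3600 + 27×60 + 22) × 60 + 13 = 98533.
Real time: 98533 / (60) = 98533/60 s.
Target frame: (98533/60) × (24) = 197066/5 ≈ 39413.200 → 39413.
At 24 labels/s: frame 39413 → 00:27:22:05.

00:27:22:05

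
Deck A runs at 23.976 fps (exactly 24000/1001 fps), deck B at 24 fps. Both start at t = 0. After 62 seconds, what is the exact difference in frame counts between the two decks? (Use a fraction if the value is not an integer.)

A emits 24000/1001 × 62 = 1488000/1001 frames; B emits 24 × 62 = 1488.
Difference = 1488/1001 frames (≈ 1.4865); B is ahead of A.

1488/1001 frames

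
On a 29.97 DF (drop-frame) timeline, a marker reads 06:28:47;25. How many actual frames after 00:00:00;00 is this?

As if non-drop at 30 labels/s: (6 × 3600 + 28 × 60 + 47) × 30 + 25 = 699835.
Minute boundaries passed: 388; those not divisible by 10: 388 − 38 = 350; dropped labels = 2 × 350 = 700.
Actual frame index = 699835 − 700 = 699135.

699135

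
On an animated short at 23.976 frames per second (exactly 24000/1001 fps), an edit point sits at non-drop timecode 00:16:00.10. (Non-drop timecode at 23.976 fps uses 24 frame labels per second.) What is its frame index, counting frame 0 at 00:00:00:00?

23050

Total seconds to the label: (0 × 3600 + 16 × 60 + 0) = 960.
Frame index = 960 × 24 + 10 = 23050.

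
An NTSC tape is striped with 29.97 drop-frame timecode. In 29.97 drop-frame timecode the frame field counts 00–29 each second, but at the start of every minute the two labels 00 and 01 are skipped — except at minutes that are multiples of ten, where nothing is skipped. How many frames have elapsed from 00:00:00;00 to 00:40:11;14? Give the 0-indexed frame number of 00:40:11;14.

Complete 10-minute blocks: 4, each 17982 frames → 71928.
Remaining 0 whole minutes in the current block: 0 frames.
Within the current minute: 11 × 30 + 14 = 344. Total = 71928 + 0 + 344 = 72272.

72272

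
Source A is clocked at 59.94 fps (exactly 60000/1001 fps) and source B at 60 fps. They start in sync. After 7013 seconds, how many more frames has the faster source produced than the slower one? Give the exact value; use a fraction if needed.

420780/1001 frames

A emits 60000/1001 × 7013 = 420780000/1001 frames; B emits 60 × 7013 = 420780.
Difference = 420780/1001 frames (≈ 420.3596); B is ahead of A.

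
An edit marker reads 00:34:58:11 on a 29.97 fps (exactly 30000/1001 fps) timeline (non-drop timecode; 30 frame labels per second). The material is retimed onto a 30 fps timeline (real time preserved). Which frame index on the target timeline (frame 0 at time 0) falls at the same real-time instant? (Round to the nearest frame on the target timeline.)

Source frame index: (0×3600 + 34×60 + 58) × 30 + 11 = 62951.
Real time: 62951 / (30000/1001) = 63013951/30000 s.
Target frame: (63013951/30000) × (30) = 63013951/1000 ≈ 63013.951 → 63014.

frame 63014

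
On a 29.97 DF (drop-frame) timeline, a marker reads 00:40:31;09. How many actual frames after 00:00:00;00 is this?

As if non-drop at 30 labels/s: (0 × 3600 + 40 × 60 + 31) × 30 + 9 = 72939.
Minute boundaries passed: 40; those not divisible by 10: 40 − 4 = 36; dropped labels = 2 × 36 = 72.
Actual frame index = 72939 − 72 = 72867.

72867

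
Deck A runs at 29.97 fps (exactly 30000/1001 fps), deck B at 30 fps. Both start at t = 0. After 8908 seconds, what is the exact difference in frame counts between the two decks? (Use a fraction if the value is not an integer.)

267240/1001 frames

A emits 30000/1001 × 8908 = 267240000/1001 frames; B emits 30 × 8908 = 267240.
Difference = 267240/1001 frames (≈ 266.9730); B is ahead of A.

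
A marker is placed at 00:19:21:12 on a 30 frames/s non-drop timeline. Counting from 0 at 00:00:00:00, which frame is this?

frame 34842

Total seconds to the label: (0 × 3600 + 19 × 60 + 21) = 1161.
Frame index = 1161 × 30 + 12 = 34842.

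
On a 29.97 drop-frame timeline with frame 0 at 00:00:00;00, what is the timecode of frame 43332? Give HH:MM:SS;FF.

00:24:05;26

Each 10-minute DF block holds 10 × 60 × 30 − 9 × 2 = 17982 frames. 43332 ÷ 17982 → 2 full blocks, remainder 7368.
Within the partial block the first minute is 1800 frames and each further minute 1798, so 4 further minute boundaries passed. Total skipped labels = 18 × 2 + 2 × 4 = 44.
Non-drop label index = 43332 + 44 = 43376; at 30 labels/s that is 00:24:05:26, i.e. DF 00:24:05;26.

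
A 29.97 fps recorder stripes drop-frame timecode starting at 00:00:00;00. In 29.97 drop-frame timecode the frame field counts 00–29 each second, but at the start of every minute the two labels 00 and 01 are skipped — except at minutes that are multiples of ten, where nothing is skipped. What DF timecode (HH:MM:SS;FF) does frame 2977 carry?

Each 10-minute DF block holds 10 × 60 × 30 − 9 × 2 = 17982 frames. 2977 ÷ 17982 → 0 full blocks, remainder 2977.
Within the partial block the first minute is 1800 frames and each further minute 1798, so 1 further minute boundary passed. Total skipped labels = 18 × 0 + 2 × 1 = 2.
Non-drop label index = 2977 + 2 = 2979; at 30 labels/s that is 00:01:39:09, i.e. DF 00:01:39;09.

00:01:39;09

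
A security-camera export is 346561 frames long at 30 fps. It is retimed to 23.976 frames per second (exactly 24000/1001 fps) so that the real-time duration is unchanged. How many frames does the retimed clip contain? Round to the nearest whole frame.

Frames at target rate = 346561 × (24000/1001) / (30) = 277248800/1001 ≈ 276971.828.
Nearest whole frame: 276972.

276972 frames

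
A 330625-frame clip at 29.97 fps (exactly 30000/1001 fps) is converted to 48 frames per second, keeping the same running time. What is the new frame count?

Target frames = source frames × (target rate / source rate) = 330625 × (48)/(30000/1001) = 330625 × 1001/625 = 529529.

529529 frames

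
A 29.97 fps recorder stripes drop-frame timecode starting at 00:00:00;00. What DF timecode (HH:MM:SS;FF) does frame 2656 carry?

00:01:28;18

Ten DF minutes hold 17982 frames, so frame 2656 lies in block 0 (frames 0–17981) with 2656 frames into that block.
The block's first minute is 1800 frames and the rest 1798 each; 2656 frames reaches minute 1, so 0 × 18 + 1 × 2 = 2 labels have been skipped so far.
Adding those back, label number 2656 + 2 = 2658 at 30 labels/s is 88 s + 18 f = 0 h 1 min 28 s frame 18, i.e. 00:01:28;18.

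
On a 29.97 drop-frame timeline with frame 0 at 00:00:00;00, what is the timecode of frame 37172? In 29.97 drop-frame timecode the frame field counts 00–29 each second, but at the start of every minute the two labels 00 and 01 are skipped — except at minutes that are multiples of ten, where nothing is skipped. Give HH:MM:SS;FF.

00:20:40;08

Each 10-minute DF block holds 10 × 60 × 30 − 9 × 2 = 17982 frames. 37172 ÷ 17982 → 2 full blocks, remainder 1208.
Within the partial block the first minute is 1800 frames and each further minute 1798, so 0 further minute boundaries passed. Total skipped labels = 18 × 2 + 2 × 0 = 36.
Non-drop label index = 37172 + 36 = 37208; at 30 labels/s that is 00:20:40:08, i.e. DF 00:20:40;08.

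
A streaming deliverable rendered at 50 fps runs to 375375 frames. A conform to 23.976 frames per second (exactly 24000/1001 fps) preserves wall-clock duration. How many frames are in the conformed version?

Target frames = source frames × (target rate / source rate) = 375375 × (24000/1001)/(50) = 375375 × 480/1001 = 180000.

180000 frames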